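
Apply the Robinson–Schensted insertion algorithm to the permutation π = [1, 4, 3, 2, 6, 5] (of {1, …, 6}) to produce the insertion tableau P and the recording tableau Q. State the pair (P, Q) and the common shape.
P = [1, 2, 5] / [3, 6] / [4];  Q = [1, 2, 5] / [3, 6] / [4];  common shape = (3, 2, 1)

Row-insert the values π_1, π_2, … into P one at a time, bumping the leftmost entry strictly greater than the inserted value down to the next row. The recording tableau Q records, in position (i, j), the step at which that cell was added to P.
  Insert 1 (step 1): P = [1];  Q = [1]
  Insert 4 (step 2): P = [1, 4];  Q = [1, 2]
  Insert 3 (step 3): P = [1, 3] / [4];  Q = [1, 2] / [3]
  Insert 2 (step 4): P = [1, 2] / [3] / [4];  Q = [1, 2] / [3] / [4]
  Insert 6 (step 5): P = [1, 2, 6] / [3] / [4];  Q = [1, 2, 5] / [3] / [4]
  Insert 5 (step 6): P = [1, 2, 5] / [3, 6] / [4];  Q = [1, 2, 5] / [3, 6] / [4]
Final shape: (3, 2, 1).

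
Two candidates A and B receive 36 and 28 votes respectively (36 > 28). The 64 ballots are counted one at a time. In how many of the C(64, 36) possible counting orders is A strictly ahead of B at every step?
Strict-lead orderings = 139846286623154986

Total orderings of the 64 votes with 36 for A: C(64, 36) = 1118770292985239888. By the Bertrand ballot formula (Cycle Lemma / reflection principle), the number of orderings in which A is strictly ahead of B throughout is (p − q)/(p + q) · C(p + q, p) = (36 − 28)/(36 + 28) · 1118770292985239888 = 139846286623154986.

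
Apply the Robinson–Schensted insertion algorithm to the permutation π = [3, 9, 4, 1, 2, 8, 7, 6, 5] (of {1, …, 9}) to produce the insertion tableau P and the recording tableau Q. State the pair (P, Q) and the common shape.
P = [1, 2, 5] / [3, 4, 6] / [7] / [8] / [9];  Q = [1, 2, 6] / [3, 5, 7] / [4] / [8] / [9];  common shape = (3, 3, 1, 1, 1)

Row-insert the values π_1, π_2, … into P one at a time, bumping the leftmost entry strictly greater than the inserted value down to the next row. The recording tableau Q records, in position (i, j), the step at which that cell was added to P.
  Insert 3 (step 1): P = [3];  Q = [1]
  Insert 9 (step 2): P = [3, 9];  Q = [1, 2]
  Insert 4 (step 3): P = [3, 4] / [9];  Q = [1, 2] / [3]
  Insert 1 (step 4): P = [1, 4] / [3] / [9];  Q = [1, 2] / [3] / [4]
  Insert 2 (step 5): P = [1, 2] / [3, 4] / [9];  Q = [1, 2] / [3, 5] / [4]
  Insert 8 (step 6): P = [1, 2, 8] / [3, 4] / [9];  Q = [1, 2, 6] / [3, 5] / [4]
  Insert 7 (step 7): P = [1, 2, 7] / [3, 4, 8] / [9];  Q = [1, 2, 6] / [3, 5, 7] / [4]
  Insert 6 (step 8): P = [1, 2, 6] / [3, 4, 7] / [8] / [9];  Q = [1, 2, 6] / [3, 5, 7] / [4] / [8]
  Insert 5 (step 9): P = [1, 2, 5] / [3, 4, 6] / [7] / [8] / [9];  Q = [1, 2, 6] / [3, 5, 7] / [4] / [8] / [9]
Final shape: (3, 3, 1, 1, 1).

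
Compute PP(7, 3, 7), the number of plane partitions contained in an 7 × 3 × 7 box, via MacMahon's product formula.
PP(7, 3, 7) = 877262100

Evaluate the triple product over i = 1..7, j = 1..3, k = 1..7. The factors are (2/1) · (3/2) · (4/3) · (5/4) · (6/5) · (7/6) · (8/7) · (3/2) · … (147 factors total). The numerators and denominators telescope so the product is an integer; carrying out the multiplication exactly gives PP(7, 3, 7) = 877262100.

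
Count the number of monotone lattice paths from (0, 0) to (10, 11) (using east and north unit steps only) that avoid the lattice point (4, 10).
Number of paths = 345709

Total paths from (0, 0) to (10, 11): C(21, 10) = 352716. Paths through (4, 10): (paths (0, 0) → (4, 10)) × (paths (4, 10) → (10, 11)) = C(14, 4) · C(7, 6) = 1001 · 7 = 7007. Avoidance count = 352716 − 7007 = 345709.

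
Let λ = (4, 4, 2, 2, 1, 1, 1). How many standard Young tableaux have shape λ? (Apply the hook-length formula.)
# SYT of shape (4, 4, 2, 2, 1, 1, 1) = 112112

Hook-length formula: f^λ = n! / Π hook(c), product over all cells c of the Young diagram. For λ = (4, 4, 2, 2, 1, 1, 1), n = 15 boxes. Hook lengths by row (left-to-right, top-to-bottom): [10, 6, 3, 2]; [9, 5, 2, 1]; [6, 2]; [5, 1]; [3]; [2]; [1]. Product of hooks = 11664000. So f^λ = 15! / 11664000 = 1307674368000 / 11664000 = 112112.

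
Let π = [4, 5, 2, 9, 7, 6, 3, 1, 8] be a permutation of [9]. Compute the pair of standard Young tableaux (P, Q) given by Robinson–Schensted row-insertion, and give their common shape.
P = [1, 3, 6, 8] / [2, 5] / [4] / [7] / [9];  Q = [1, 2, 4, 9] / [3, 5] / [6] / [7] / [8];  common shape = (4, 2, 1, 1, 1)

Row-insert the values π_1, π_2, … into P one at a time, bumping the leftmost entry strictly greater than the inserted value down to the next row. The recording tableau Q records, in position (i, j), the step at which that cell was added to P.
  Insert 4 (step 1): P = [4];  Q = [1]
  Insert 5 (step 2): P = [4, 5];  Q = [1, 2]
  Insert 2 (step 3): P = [2, 5] / [4];  Q = [1, 2] / [3]
  Insert 9 (step 4): P = [2, 5, 9] / [4];  Q = [1, 2, 4] / [3]
  Insert 7 (step 5): P = [2, 5, 7] / [4, 9];  Q = [1, 2, 4] / [3, 5]
  Insert 6 (step 6): P = [2, 5, 6] / [4, 7] / [9];  Q = [1, 2, 4] / [3, 5] / [6]
  Insert 3 (step 7): P = [2, 3, 6] / [4, 5] / [7] / [9];  Q = [1, 2, 4] / [3, 5] / [6] / [7]
  Insert 1 (step 8): P = [1, 3, 6] / [2, 5] / [4] / [7] / [9];  Q = [1, 2, 4] / [3, 5] / [6] / [7] / [8]
  Insert 8 (step 9): P = [1, 3, 6, 8] / [2, 5] / [4] / [7] / [9];  Q = [1, 2, 4, 9] / [3, 5] / [6] / [7] / [8]
Final shape: (4, 2, 1, 1, 1).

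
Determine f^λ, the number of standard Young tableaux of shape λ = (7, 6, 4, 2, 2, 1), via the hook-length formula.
# SYT of shape (7, 6, 4, 2, 2, 1) = 3456969516

Hook-length formula: f^λ = n! / Π hook(c), product over all cells c of the Young diagram. For λ = (7, 6, 4, 2, 2, 1), n = 22 boxes. Hook lengths by row (left-to-right, top-to-bottom): [12, 10, 7, 6, 4, 3, 1]; [10, 8, 5, 4, 2, 1]; [7, 5, 2, 1]; [4, 2]; [3, 1]; [1]. Product of hooks = 325140480000. So f^λ = 22! / 325140480000 = 1124000727777607680000 / 325140480000 = 3456969516.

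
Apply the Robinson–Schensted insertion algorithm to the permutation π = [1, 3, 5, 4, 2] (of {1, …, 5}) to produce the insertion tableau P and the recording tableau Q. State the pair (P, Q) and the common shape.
P = [1, 2, 4] / [3] / [5];  Q = [1, 2, 3] / [4] / [5];  common shape = (3, 1, 1)

Row-insert the values π_1, π_2, … into P one at a time, bumping the leftmost entry strictly greater than the inserted value down to the next row. The recording tableau Q records, in position (i, j), the step at which that cell was added to P.
  Insert 1 (step 1): P = [1];  Q = [1]
  Insert 3 (step 2): P = [1, 3];  Q = [1, 2]
  Insert 5 (step 3): P = [1, 3, 5];  Q = [1, 2, 3]
  Insert 4 (step 4): P = [1, 3, 4] / [5];  Q = [1, 2, 3] / [4]
  Insert 2 (step 5): P = [1, 2, 4] / [3] / [5];  Q = [1, 2, 3] / [4] / [5]
Final shape: (3, 1, 1).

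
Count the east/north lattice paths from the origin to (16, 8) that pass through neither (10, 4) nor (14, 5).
Number of paths = 459031

Inclusion–exclusion. Total paths: C(24, 16) = 735471. Through P₁: C(14, 10)·C(10, 6) = 210210. Through P₂: C(19, 14)·C(5, 2) = 116280. Since P₁ is strictly southwest of P₂, a monotone path through both must visit P₁ then P₂; paths through both = C(14, 10)·C(5, 4)·C(5, 2) = 50050. Avoid both = 735471 − 210210 − 116280 + 50050 = 459031.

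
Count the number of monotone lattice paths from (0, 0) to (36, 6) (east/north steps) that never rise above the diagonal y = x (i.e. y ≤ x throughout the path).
Number of paths = 4395118

By the reflection principle (André's argument), the number of monotone paths to (36, 6) with n ≤ m that never go above y = x is C(42, 36) − C(42, 37) = 5245786 − 850668 = 4395118.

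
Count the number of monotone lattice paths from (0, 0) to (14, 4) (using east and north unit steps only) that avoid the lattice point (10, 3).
Number of paths = 1630

Total paths from (0, 0) to (14, 4): C(18, 14) = 3060. Paths through (10, 3): (paths (0, 0) → (10, 3)) × (paths (10, 3) → (14, 4)) = C(13, 10) · C(5, 4) = 286 · 5 = 1430. Avoidance count = 3060 − 1430 = 1630.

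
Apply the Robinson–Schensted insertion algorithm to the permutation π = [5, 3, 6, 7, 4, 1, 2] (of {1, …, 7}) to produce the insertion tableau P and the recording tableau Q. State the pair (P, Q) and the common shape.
P = [1, 2, 7] / [3, 4] / [5, 6];  Q = [1, 3, 4] / [2, 5] / [6, 7];  common shape = (3, 2, 2)

Row-insert the values π_1, π_2, … into P one at a time, bumping the leftmost entry strictly greater than the inserted value down to the next row. The recording tableau Q records, in position (i, j), the step at which that cell was added to P.
  Insert 5 (step 1): P = [5];  Q = [1]
  Insert 3 (step 2): P = [3] / [5];  Q = [1] / [2]
  Insert 6 (step 3): P = [3, 6] / [5];  Q = [1, 3] / [2]
  Insert 7 (step 4): P = [3, 6, 7] / [5];  Q = [1, 3, 4] / [2]
  Insert 4 (step 5): P = [3, 4, 7] / [5, 6];  Q = [1, 3, 4] / [2, 5]
  Insert 1 (step 6): P = [1, 4, 7] / [3, 6] / [5];  Q = [1, 3, 4] / [2, 5] / [6]
  Insert 2 (step 7): P = [1, 2, 7] / [3, 4] / [5, 6];  Q = [1, 3, 4] / [2, 5] / [6, 7]
Final shape: (3, 2, 2).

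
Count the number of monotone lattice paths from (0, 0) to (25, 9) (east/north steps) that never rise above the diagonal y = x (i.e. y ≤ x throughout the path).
Number of paths = 34295052

By the reflection principle (André's argument), the number of monotone paths to (25, 9) with n ≤ m that never go above y = x is C(34, 25) − C(34, 26) = 52451256 − 18156204 = 34295052.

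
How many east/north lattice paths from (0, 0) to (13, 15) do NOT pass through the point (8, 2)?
Number of paths = 37056600

Total paths from (0, 0) to (13, 15): C(28, 13) = 37442160. Paths through (8, 2): (paths (0, 0) → (8, 2)) × (paths (8, 2) → (13, 15)) = C(10, 8) · C(18, 5) = 45 · 8568 = 385560. Avoidance count = 37442160 − 385560 = 37056600.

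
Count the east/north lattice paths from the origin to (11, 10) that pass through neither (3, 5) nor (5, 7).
Number of paths = 242340

Inclusion–exclusion. Total paths: C(21, 11) = 352716. Through P₁: C(8, 3)·C(13, 8) = 72072. Through P₂: C(12, 5)·C(9, 6) = 66528. Since P₁ is strictly southwest of P₂, a monotone path through both must visit P₁ then P₂; paths through both = C(8, 3)·C(4, 2)·C(9, 6) = 28224. Avoid both = 352716 − 72072 − 66528 + 28224 = 242340.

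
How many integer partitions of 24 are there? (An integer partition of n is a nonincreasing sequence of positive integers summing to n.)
p(24) = 1575

Compute p(n) via the recurrence p(n, m) = p(n, m−1) + p(n−m, m), where p(n, m) counts partitions of n with all parts ≤ m and p(n) = p(n, n). The base cases are p(0, m) = 1 and p(n, 0) = 0 for n > 0. Filling the table yields p(24) = 1575. (Euler's pentagonal recurrence is an alternative.)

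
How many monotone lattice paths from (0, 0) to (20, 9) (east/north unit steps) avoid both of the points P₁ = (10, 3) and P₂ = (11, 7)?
Number of paths = 6053047

Inclusion–exclusion. Total paths: C(29, 20) = 10015005. Through P₁: C(13, 10)·C(16, 10) = 2290288. Through P₂: C(18, 11)·C(11, 9) = 1750320. Since P₁ is strictly southwest of P₂, a monotone path through both must visit P₁ then P₂; paths through both = C(13, 10)·C(5, 1)·C(11, 9) = 78650. Avoid both = 10015005 − 2290288 − 1750320 + 78650 = 6053047.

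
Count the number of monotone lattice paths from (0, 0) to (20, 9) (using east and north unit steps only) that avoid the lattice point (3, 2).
Number of paths = 6553965

Total paths from (0, 0) to (20, 9): C(29, 20) = 10015005. Paths through (3, 2): (paths (0, 0) → (3, 2)) × (paths (3, 2) → (20, 9)) = C(5, 3) · C(24, 17) = 10 · 346104 = 3461040. Avoidance count = 10015005 − 3461040 = 6553965.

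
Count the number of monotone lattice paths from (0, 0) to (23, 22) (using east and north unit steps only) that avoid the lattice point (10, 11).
Number of paths = 3236285436696

Total paths from (0, 0) to (23, 22): C(45, 23) = 4116715363800. Paths through (10, 11): (paths (0, 0) → (10, 11)) × (paths (10, 11) → (23, 22)) = C(21, 10) · C(24, 13) = 352716 · 2496144 = 880429927104. Avoidance count = 4116715363800 − 880429927104 = 3236285436696.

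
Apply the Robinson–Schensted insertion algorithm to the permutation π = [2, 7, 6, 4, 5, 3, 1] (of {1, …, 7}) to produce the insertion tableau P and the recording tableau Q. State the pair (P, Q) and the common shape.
P = [1, 3, 5] / [2] / [4] / [6] / [7];  Q = [1, 2, 5] / [3] / [4] / [6] / [7];  common shape = (3, 1, 1, 1, 1)

Row-insert the values π_1, π_2, … into P one at a time, bumping the leftmost entry strictly greater than the inserted value down to the next row. The recording tableau Q records, in position (i, j), the step at which that cell was added to P.
  Insert 2 (step 1): P = [2];  Q = [1]
  Insert 7 (step 2): P = [2, 7];  Q = [1, 2]
  Insert 6 (step 3): P = [2, 6] / [7];  Q = [1, 2] / [3]
  Insert 4 (step 4): P = [2, 4] / [6] / [7];  Q = [1, 2] / [3] / [4]
  Insert 5 (step 5): P = [2, 4, 5] / [6] / [7];  Q = [1, 2, 5] / [3] / [4]
  Insert 3 (step 6): P = [2, 3, 5] / [4] / [6] / [7];  Q = [1, 2, 5] / [3] / [4] / [6]
  Insert 1 (step 7): P = [1, 3, 5] / [2] / [4] / [6] / [7];  Q = [1, 2, 5] / [3] / [4] / [6] / [7]
Final shape: (3, 1, 1, 1, 1).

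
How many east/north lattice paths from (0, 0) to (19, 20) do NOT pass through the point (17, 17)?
Number of paths = 45587202210

Total paths from (0, 0) to (19, 20): C(39, 19) = 68923264410. Paths through (17, 17): (paths (0, 0) → (17, 17)) × (paths (17, 17) → (19, 20)) = C(34, 17) · C(5, 2) = 2333606220 · 10 = 23336062200. Avoidance count = 68923264410 − 23336062200 = 45587202210.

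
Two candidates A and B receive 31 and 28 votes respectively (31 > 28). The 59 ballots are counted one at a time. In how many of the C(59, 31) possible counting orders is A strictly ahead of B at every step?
Strict-lead orderings = 2812744285440936

Total orderings of the 59 votes with 31 for A: C(59, 31) = 55317304280338408. By the Bertrand ballot formula (Cycle Lemma / reflection principle), the number of orderings in which A is strictly ahead of B throughout is (p − q)/(p + q) · C(p + q, p) = (31 − 28)/(31 + 28) · 55317304280338408 = 2812744285440936.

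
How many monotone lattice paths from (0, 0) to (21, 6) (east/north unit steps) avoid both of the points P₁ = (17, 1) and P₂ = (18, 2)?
Number of paths = 288352

Inclusion–exclusion. Total paths: C(27, 21) = 296010. Through P₁: C(18, 17)·C(9, 4) = 2268. Through P₂: C(20, 18)·C(7, 3) = 6650. Since P₁ is strictly southwest of P₂, a monotone path through both must visit P₁ then P₂; paths through both = C(18, 17)·C(2, 1)·C(7, 3) = 1260. Avoid both = 296010 − 2268 − 6650 + 1260 = 288352.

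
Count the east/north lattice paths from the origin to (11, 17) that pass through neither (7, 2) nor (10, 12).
Number of paths = 17516544

Inclusion–exclusion. Total paths: C(28, 11) = 21474180. Through P₁: C(9, 7)·C(19, 4) = 139536. Through P₂: C(22, 10)·C(6, 1) = 3879876. Since P₁ is strictly southwest of P₂, a monotone path through both must visit P₁ then P₂; paths through both = C(9, 7)·C(13, 3)·C(6, 1) = 61776. Avoid both = 21474180 − 139536 − 3879876 + 61776 = 17516544.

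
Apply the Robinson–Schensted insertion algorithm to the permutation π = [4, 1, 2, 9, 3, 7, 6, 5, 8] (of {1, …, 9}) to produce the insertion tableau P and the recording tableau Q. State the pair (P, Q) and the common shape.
P = [1, 2, 3, 5, 8] / [4, 6] / [7] / [9];  Q = [1, 3, 4, 6, 9] / [2, 5] / [7] / [8];  common shape = (5, 2, 1, 1)

Row-insert the values π_1, π_2, … into P one at a time, bumping the leftmost entry strictly greater than the inserted value down to the next row. The recording tableau Q records, in position (i, j), the step at which that cell was added to P.
  Insert 4 (step 1): P = [4];  Q = [1]
  Insert 1 (step 2): P = [1] / [4];  Q = [1] / [2]
  Insert 2 (step 3): P = [1, 2] / [4];  Q = [1, 3] / [2]
  Insert 9 (step 4): P = [1, 2, 9] / [4];  Q = [1, 3, 4] / [2]
  Insert 3 (step 5): P = [1, 2, 3] / [4, 9];  Q = [1, 3, 4] / [2, 5]
  Insert 7 (step 6): P = [1, 2, 3, 7] / [4, 9];  Q = [1, 3, 4, 6] / [2, 5]
  Insert 6 (step 7): P = [1, 2, 3, 6] / [4, 7] / [9];  Q = [1, 3, 4, 6] / [2, 5] / [7]
  Insert 5 (step 8): P = [1, 2, 3, 5] / [4, 6] / [7] / [9];  Q = [1, 3, 4, 6] / [2, 5] / [7] / [8]
  Insert 8 (step 9): P = [1, 2, 3, 5, 8] / [4, 6] / [7] / [9];  Q = [1, 3, 4, 6, 9] / [2, 5] / [7] / [8]
Final shape: (5, 2, 1, 1).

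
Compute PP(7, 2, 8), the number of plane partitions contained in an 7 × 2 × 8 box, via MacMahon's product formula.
PP(7, 2, 8) = 9202050

Evaluate the triple product over i = 1..7, j = 1..2, k = 1..8. The factors are (2/1) · (3/2) · (4/3) · (5/4) · (6/5) · (7/6) · (8/7) · (9/8) · … (112 factors total). The numerators and denominators telescope so the product is an integer; carrying out the multiplication exactly gives PP(7, 2, 8) = 9202050.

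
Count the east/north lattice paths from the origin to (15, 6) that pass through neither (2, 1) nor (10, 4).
Number of paths = 17934

Inclusion–exclusion. Total paths: C(21, 15) = 54264. Through P₁: C(3, 2)·C(18, 13) = 25704. Through P₂: C(14, 10)·C(7, 5) = 21021. Since P₁ is strictly southwest of P₂, a monotone path through both must visit P₁ then P₂; paths through both = C(3, 2)·C(11, 8)·C(7, 5) = 10395. Avoid both = 54264 − 25704 − 21021 + 10395 = 17934.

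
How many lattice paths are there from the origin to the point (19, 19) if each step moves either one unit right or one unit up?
Number of paths = 35345263800

A monotone lattice path from (0, 0) to (19, 19) consists of 19 east steps and 19 north steps in some order, so it is determined by which 19 of the 38 steps are east. The count is C(38, 19) = 35345263800.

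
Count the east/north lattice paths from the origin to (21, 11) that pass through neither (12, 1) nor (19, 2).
Number of paths = 127817736

Inclusion–exclusion. Total paths: C(32, 21) = 129024480. Through P₁: C(13, 12)·C(19, 9) = 1200914. Through P₂: C(21, 19)·C(11, 2) = 11550. Since P₁ is strictly southwest of P₂, a monotone path through both must visit P₁ then P₂; paths through both = C(13, 12)·C(8, 7)·C(11, 2) = 5720. Avoid both = 129024480 − 1200914 − 11550 + 5720 = 127817736.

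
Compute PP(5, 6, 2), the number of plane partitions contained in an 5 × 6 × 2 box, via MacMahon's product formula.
PP(5, 6, 2) = 60984

Evaluate the triple product over i = 1..5, j = 1..6, k = 1..2. The factors are (2/1) · (3/2) · (3/2) · (4/3) · (4/3) · (5/4) · (5/4) · (6/5) · … (60 factors total). The numerators and denominators telescope so the product is an integer; carrying out the multiplication exactly gives PP(5, 6, 2) = 60984.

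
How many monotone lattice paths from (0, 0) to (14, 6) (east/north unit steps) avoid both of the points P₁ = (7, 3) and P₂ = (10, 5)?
Number of paths = 15345

Inclusion–exclusion. Total paths: C(20, 14) = 38760. Through P₁: C(10, 7)·C(10, 7) = 14400. Through P₂: C(15, 10)·C(5, 4) = 15015. Since P₁ is strictly southwest of P₂, a monotone path through both must visit P₁ then P₂; paths through both = C(10, 7)·C(5, 3)·C(5, 4) = 6000. Avoid both = 38760 − 14400 − 15015 + 6000 = 15345.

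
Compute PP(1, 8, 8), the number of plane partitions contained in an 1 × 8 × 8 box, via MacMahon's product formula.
PP(1, 8, 8) = 12870

Evaluate the triple product over i = 1..1, j = 1..8, k = 1..8. The factors are (2/1) · (3/2) · (4/3) · (5/4) · (6/5) · (7/6) · (8/7) · (9/8) · … (64 factors total). The numerators and denominators telescope so the product is an integer; carrying out the multiplication exactly gives PP(1, 8, 8) = 12870.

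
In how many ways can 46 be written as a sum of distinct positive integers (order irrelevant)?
q(46) = 2304

A partition into distinct parts is a strictly decreasing sequence summing to n. The recurrence d(n, m) = d(n, m−1) + d(n−m, m−1) (use part m at most once) with q(n) = d(n, n) gives q(46) = 2304. (Euler's theorem: # distinct-part partitions = # odd-part partitions.)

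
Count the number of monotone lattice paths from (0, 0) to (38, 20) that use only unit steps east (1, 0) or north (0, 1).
Number of paths = 1847253511032930

A monotone lattice path from (0, 0) to (38, 20) consists of 38 east steps and 20 north steps in some order, so it is determined by which 38 of the 58 steps are east. The count is C(58, 38) = 1847253511032930.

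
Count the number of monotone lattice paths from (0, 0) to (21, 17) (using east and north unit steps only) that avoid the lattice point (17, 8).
Number of paths = 28007817255

Total paths from (0, 0) to (21, 17): C(38, 21) = 28781143380. Paths through (17, 8): (paths (0, 0) → (17, 8)) × (paths (17, 8) → (21, 17)) = C(25, 17) · C(13, 4) = 1081575 · 715 = 773326125. Avoidance count = 28781143380 − 773326125 = 28007817255.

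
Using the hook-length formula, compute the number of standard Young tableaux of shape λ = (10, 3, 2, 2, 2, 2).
# SYT of shape (10, 3, 2, 2, 2, 2) = 44341440

Hook-length formula: f^λ = n! / Π hook(c), product over all cells c of the Young diagram. For λ = (10, 3, 2, 2, 2, 2), n = 21 boxes. Hook lengths by row (left-to-right, top-to-bottom): [15, 14, 9, 7, 6, 5, 4, 3, 2, 1]; [7, 6, 1]; [5, 4]; [4, 3]; [3, 2]; [2, 1]. Product of hooks = 1152216576000. So f^λ = 21! / 1152216576000 = 51090942171709440000 / 1152216576000 = 44341440.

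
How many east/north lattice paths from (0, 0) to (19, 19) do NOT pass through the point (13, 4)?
Number of paths = 35216115480

Total paths from (0, 0) to (19, 19): C(38, 19) = 35345263800. Paths through (13, 4): (paths (0, 0) → (13, 4)) × (paths (13, 4) → (19, 19)) = C(17, 13) · C(21, 6) = 2380 · 54264 = 129148320. Avoidance count = 35345263800 − 129148320 = 35216115480.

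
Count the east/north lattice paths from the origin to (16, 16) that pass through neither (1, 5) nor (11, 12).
Number of paths = 399064290

Inclusion–exclusion. Total paths: C(32, 16) = 601080390. Through P₁: C(6, 1)·C(26, 15) = 46356960. Through P₂: C(23, 11)·C(9, 5) = 170361828. Since P₁ is strictly southwest of P₂, a monotone path through both must visit P₁ then P₂; paths through both = C(6, 1)·C(17, 10)·C(9, 5) = 14702688. Avoid both = 601080390 − 46356960 − 170361828 + 14702688 = 399064290.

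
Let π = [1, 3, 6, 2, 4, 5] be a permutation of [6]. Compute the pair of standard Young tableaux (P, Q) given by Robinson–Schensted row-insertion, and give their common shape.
P = [1, 2, 4, 5] / [3, 6];  Q = [1, 2, 3, 6] / [4, 5];  common shape = (4, 2)

Row-insert the values π_1, π_2, … into P one at a time, bumping the leftmost entry strictly greater than the inserted value down to the next row. The recording tableau Q records, in position (i, j), the step at which that cell was added to P.
  Insert 1 (step 1): P = [1];  Q = [1]
  Insert 3 (step 2): P = [1, 3];  Q = [1, 2]
  Insert 6 (step 3): P = [1, 3, 6];  Q = [1, 2, 3]
  Insert 2 (step 4): P = [1, 2, 6] / [3];  Q = [1, 2, 3] / [4]
  Insert 4 (step 5): P = [1, 2, 4] / [3, 6];  Q = [1, 2, 3] / [4, 5]
  Insert 5 (step 6): P = [1, 2, 4, 5] / [3, 6];  Q = [1, 2, 3, 6] / [4, 5]
Final shape: (4, 2).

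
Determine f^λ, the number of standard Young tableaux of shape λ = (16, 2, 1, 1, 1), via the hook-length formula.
# SYT of shape (16, 2, 1, 1, 1) = 61047

Hook-length formula: f^λ = n! / Π hook(c), product over all cells c of the Young diagram. For λ = (16, 2, 1, 1, 1), n = 21 boxes. Hook lengths by row (left-to-right, top-to-bottom): [20, 16, 14, 13, 12, 11, 10, 9, 8, 7, 6, 5, 4, 3, 2, 1]; [5, 1]; [3]; [2]; [1]. Product of hooks = 836911595520000. So f^λ = 21! / 836911595520000 = 51090942171709440000 / 836911595520000 = 61047.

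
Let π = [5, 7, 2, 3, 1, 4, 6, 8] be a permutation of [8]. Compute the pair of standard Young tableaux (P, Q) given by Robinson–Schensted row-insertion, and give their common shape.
P = [1, 3, 4, 6, 8] / [2, 7] / [5];  Q = [1, 2, 6, 7, 8] / [3, 4] / [5];  common shape = (5, 2, 1)

Row-insert the values π_1, π_2, … into P one at a time, bumping the leftmost entry strictly greater than the inserted value down to the next row. The recording tableau Q records, in position (i, j), the step at which that cell was added to P.
  Insert 5 (step 1): P = [5];  Q = [1]
  Insert 7 (step 2): P = [5, 7];  Q = [1, 2]
  Insert 2 (step 3): P = [2, 7] / [5];  Q = [1, 2] / [3]
  Insert 3 (step 4): P = [2, 3] / [5, 7];  Q = [1, 2] / [3, 4]
  Insert 1 (step 5): P = [1, 3] / [2, 7] / [5];  Q = [1, 2] / [3, 4] / [5]
  Insert 4 (step 6): P = [1, 3, 4] / [2, 7] / [5];  Q = [1, 2, 6] / [3, 4] / [5]
  Insert 6 (step 7): P = [1, 3, 4, 6] / [2, 7] / [5];  Q = [1, 2, 6, 7] / [3, 4] / [5]
  Insert 8 (step 8): P = [1, 3, 4, 6, 8] / [2, 7] / [5];  Q = [1, 2, 6, 7, 8] / [3, 4] / [5]
Final shape: (5, 2, 1).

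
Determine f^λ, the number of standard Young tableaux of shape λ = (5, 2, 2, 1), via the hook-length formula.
# SYT of shape (5, 2, 2, 1) = 525

Hook-length formula: f^λ = n! / Π hook(c), product over all cells c of the Young diagram. For λ = (5, 2, 2, 1), n = 10 boxes. Hook lengths by row (left-to-right, top-to-bottom): [8, 6, 3, 2, 1]; [4, 2]; [3, 1]; [1]. Product of hooks = 6912. So f^λ = 10! / 6912 = 3628800 / 6912 = 525.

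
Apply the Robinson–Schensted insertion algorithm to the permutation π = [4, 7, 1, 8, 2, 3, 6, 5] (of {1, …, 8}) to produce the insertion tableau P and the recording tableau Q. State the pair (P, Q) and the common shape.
P = [1, 2, 3, 5] / [4, 6, 8] / [7];  Q = [1, 2, 4, 7] / [3, 5, 6] / [8];  common shape = (4, 3, 1)

Row-insert the values π_1, π_2, … into P one at a time, bumping the leftmost entry strictly greater than the inserted value down to the next row. The recording tableau Q records, in position (i, j), the step at which that cell was added to P.
  Insert 4 (step 1): P = [4];  Q = [1]
  Insert 7 (step 2): P = [4, 7];  Q = [1, 2]
  Insert 1 (step 3): P = [1, 7] / [4];  Q = [1, 2] / [3]
  Insert 8 (step 4): P = [1, 7, 8] / [4];  Q = [1, 2, 4] / [3]
  Insert 2 (step 5): P = [1, 2, 8] / [4, 7];  Q = [1, 2, 4] / [3, 5]
  Insert 3 (step 6): P = [1, 2, 3] / [4, 7, 8];  Q = [1, 2, 4] / [3, 5, 6]
  Insert 6 (step 7): P = [1, 2, 3, 6] / [4, 7, 8];  Q = [1, 2, 4, 7] / [3, 5, 6]
  Insert 5 (step 8): P = [1, 2, 3, 5] / [4, 6, 8] / [7];  Q = [1, 2, 4, 7] / [3, 5, 6] / [8]
Final shape: (4, 3, 1).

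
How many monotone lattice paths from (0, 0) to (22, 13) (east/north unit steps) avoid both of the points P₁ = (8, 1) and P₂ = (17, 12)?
Number of paths = 1087112730

Inclusion–exclusion. Total paths: C(35, 22) = 1476337800. Through P₁: C(9, 8)·C(26, 14) = 86919300. Through P₂: C(29, 17)·C(6, 5) = 311375610. Since P₁ is strictly southwest of P₂, a monotone path through both must visit P₁ then P₂; paths through both = C(9, 8)·C(20, 9)·C(6, 5) = 9069840. Avoid both = 1476337800 − 86919300 − 311375610 + 9069840 = 1087112730.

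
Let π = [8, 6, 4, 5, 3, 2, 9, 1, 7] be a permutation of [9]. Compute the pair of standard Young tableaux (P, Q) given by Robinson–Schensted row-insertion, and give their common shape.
P = [1, 5, 7] / [2, 9] / [3] / [4] / [6] / [8];  Q = [1, 4, 7] / [2, 9] / [3] / [5] / [6] / [8];  common shape = (3, 2, 1, 1, 1, 1)

Row-insert the values π_1, π_2, … into P one at a time, bumping the leftmost entry strictly greater than the inserted value down to the next row. The recording tableau Q records, in position (i, j), the step at which that cell was added to P.
  Insert 8 (step 1): P = [8];  Q = [1]
  Insert 6 (step 2): P = [6] / [8];  Q = [1] / [2]
  Insert 4 (step 3): P = [4] / [6] / [8];  Q = [1] / [2] / [3]
  Insert 5 (step 4): P = [4, 5] / [6] / [8];  Q = [1, 4] / [2] / [3]
  Insert 3 (step 5): P = [3, 5] / [4] / [6] / [8];  Q = [1, 4] / [2] / [3] / [5]
  Insert 2 (step 6): P = [2, 5] / [3] / [4] / [6] / [8];  Q = [1, 4] / [2] / [3] / [5] / [6]
  Insert 9 (step 7): P = [2, 5, 9] / [3] / [4] / [6] / [8];  Q = [1, 4, 7] / [2] / [3] / [5] / [6]
  Insert 1 (step 8): P = [1, 5, 9] / [2] / [3] / [4] / [6] / [8];  Q = [1, 4, 7] / [2] / [3] / [5] / [6] / [8]
  Insert 7 (step 9): P = [1, 5, 7] / [2, 9] / [3] / [4] / [6] / [8];  Q = [1, 4, 7] / [2, 9] / [3] / [5] / [6] / [8]
Final shape: (3, 2, 1, 1, 1, 1).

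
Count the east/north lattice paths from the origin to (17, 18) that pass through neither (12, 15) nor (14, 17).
Number of paths = 2920554030

Inclusion–exclusion. Total paths: C(35, 17) = 4537567650. Through P₁: C(27, 12)·C(8, 5) = 973496160. Through P₂: C(31, 14)·C(4, 3) = 1060730100. Since P₁ is strictly southwest of P₂, a monotone path through both must visit P₁ then P₂; paths through both = C(27, 12)·C(4, 2)·C(4, 3) = 417212640. Avoid both = 4537567650 − 973496160 − 1060730100 + 417212640 = 2920554030.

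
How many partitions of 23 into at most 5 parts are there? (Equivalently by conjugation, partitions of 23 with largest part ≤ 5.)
p(23, parts ≤ 5) = 291

Use the recurrence p(n, m) = p(n, m−1) + p(n−m, m): either the largest part is < m (count p(n, m−1)) or the largest part is exactly m (remove one copy of m, count p(n−m, m)). With p(0, ·) = 1 this gives p(23, parts ≤ 5) = 291. (By conjugating Young diagrams, this also counts partitions of 23 into at most 5 parts.)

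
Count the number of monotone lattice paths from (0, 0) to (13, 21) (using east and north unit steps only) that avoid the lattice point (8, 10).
Number of paths = 736848816

Total paths from (0, 0) to (13, 21): C(34, 13) = 927983760. Paths through (8, 10): (paths (0, 0) → (8, 10)) × (paths (8, 10) → (13, 21)) = C(18, 8) · C(16, 5) = 43758 · 4368 = 191134944. Avoidance count = 927983760 − 191134944 = 736848816.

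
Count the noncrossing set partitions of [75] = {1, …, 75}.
C_75 = 1221395654430378811828760722007962130791020

These noncrossing partitions are counted by the Catalan number C_n = (1/(n + 1)) · C(2n, n). For n = 75: C_75 = (1/76) · C(150, 75) = 92826069736708789698985814872605121940117520/76 = 1221395654430378811828760722007962130791020.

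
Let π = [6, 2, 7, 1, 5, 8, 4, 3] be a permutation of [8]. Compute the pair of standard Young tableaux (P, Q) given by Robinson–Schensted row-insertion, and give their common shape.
P = [1, 3, 8] / [2, 4] / [5, 7] / [6];  Q = [1, 3, 6] / [2, 5] / [4, 7] / [8];  common shape = (3, 2, 2, 1)

Row-insert the values π_1, π_2, … into P one at a time, bumping the leftmost entry strictly greater than the inserted value down to the next row. The recording tableau Q records, in position (i, j), the step at which that cell was added to P.
  Insert 6 (step 1): P = [6];  Q = [1]
  Insert 2 (step 2): P = [2] / [6];  Q = [1] / [2]
  Insert 7 (step 3): P = [2, 7] / [6];  Q = [1, 3] / [2]
  Insert 1 (step 4): P = [1, 7] / [2] / [6];  Q = [1, 3] / [2] / [4]
  Insert 5 (step 5): P = [1, 5] / [2, 7] / [6];  Q = [1, 3] / [2, 5] / [4]
  Insert 8 (step 6): P = [1, 5, 8] / [2, 7] / [6];  Q = [1, 3, 6] / [2, 5] / [4]
  Insert 4 (step 7): P = [1, 4, 8] / [2, 5] / [6, 7];  Q = [1, 3, 6] / [2, 5] / [4, 7]
  Insert 3 (step 8): P = [1, 3, 8] / [2, 4] / [5, 7] / [6];  Q = [1, 3, 6] / [2, 5] / [4, 7] / [8]
Final shape: (3, 2, 2, 1).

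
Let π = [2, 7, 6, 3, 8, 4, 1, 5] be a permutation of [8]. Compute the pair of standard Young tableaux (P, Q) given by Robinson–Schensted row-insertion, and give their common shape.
P = [1, 3, 4, 5] / [2, 8] / [6] / [7];  Q = [1, 2, 5, 8] / [3, 6] / [4] / [7];  common shape = (4, 2, 1, 1)

Row-insert the values π_1, π_2, … into P one at a time, bumping the leftmost entry strictly greater than the inserted value down to the next row. The recording tableau Q records, in position (i, j), the step at which that cell was added to P.
  Insert 2 (step 1): P = [2];  Q = [1]
  Insert 7 (step 2): P = [2, 7];  Q = [1, 2]
  Insert 6 (step 3): P = [2, 6] / [7];  Q = [1, 2] / [3]
  Insert 3 (step 4): P = [2, 3] / [6] / [7];  Q = [1, 2] / [3] / [4]
  Insert 8 (step 5): P = [2, 3, 8] / [6] / [7];  Q = [1, 2, 5] / [3] / [4]
  Insert 4 (step 6): P = [2, 3, 4] / [6, 8] / [7];  Q = [1, 2, 5] / [3, 6] / [4]
  Insert 1 (step 7): P = [1, 3, 4] / [2, 8] / [6] / [7];  Q = [1, 2, 5] / [3, 6] / [4] / [7]
  Insert 5 (step 8): P = [1, 3, 4, 5] / [2, 8] / [6] / [7];  Q = [1, 2, 5, 8] / [3, 6] / [4] / [7]
Final shape: (4, 2, 1, 1).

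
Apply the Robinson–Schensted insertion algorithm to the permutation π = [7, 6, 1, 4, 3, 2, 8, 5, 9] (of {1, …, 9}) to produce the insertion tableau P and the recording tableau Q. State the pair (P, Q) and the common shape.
P = [1, 2, 5, 9] / [3, 8] / [4] / [6] / [7];  Q = [1, 4, 7, 9] / [2, 8] / [3] / [5] / [6];  common shape = (4, 2, 1, 1, 1)

Row-insert the values π_1, π_2, … into P one at a time, bumping the leftmost entry strictly greater than the inserted value down to the next row. The recording tableau Q records, in position (i, j), the step at which that cell was added to P.
  Insert 7 (step 1): P = [7];  Q = [1]
  Insert 6 (step 2): P = [6] / [7];  Q = [1] / [2]
  Insert 1 (step 3): P = [1] / [6] / [7];  Q = [1] / [2] / [3]
  Insert 4 (step 4): P = [1, 4] / [6] / [7];  Q = [1, 4] / [2] / [3]
  Insert 3 (step 5): P = [1, 3] / [4] / [6] / [7];  Q = [1, 4] / [2] / [3] / [5]
  Insert 2 (step 6): P = [1, 2] / [3] / [4] / [6] / [7];  Q = [1, 4] / [2] / [3] / [5] / [6]
  Insert 8 (step 7): P = [1, 2, 8] / [3] / [4] / [6] / [7];  Q = [1, 4, 7] / [2] / [3] / [5] / [6]
  Insert 5 (step 8): P = [1, 2, 5] / [3, 8] / [4] / [6] / [7];  Q = [1, 4, 7] / [2, 8] / [3] / [5] / [6]
  Insert 9 (step 9): P = [1, 2, 5, 9] / [3, 8] / [4] / [6] / [7];  Q = [1, 4, 7, 9] / [2, 8] / [3] / [5] / [6]
Final shape: (4, 2, 1, 1, 1).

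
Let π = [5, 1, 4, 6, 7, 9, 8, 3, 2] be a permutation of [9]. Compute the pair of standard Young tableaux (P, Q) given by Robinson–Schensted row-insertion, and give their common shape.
P = [1, 2, 6, 7, 8] / [3, 9] / [4] / [5];  Q = [1, 3, 4, 5, 6] / [2, 7] / [8] / [9];  common shape = (5, 2, 1, 1)

Row-insert the values π_1, π_2, … into P one at a time, bumping the leftmost entry strictly greater than the inserted value down to the next row. The recording tableau Q records, in position (i, j), the step at which that cell was added to P.
  Insert 5 (step 1): P = [5];  Q = [1]
  Insert 1 (step 2): P = [1] / [5];  Q = [1] / [2]
  Insert 4 (step 3): P = [1, 4] / [5];  Q = [1, 3] / [2]
  Insert 6 (step 4): P = [1, 4, 6] / [5];  Q = [1, 3, 4] / [2]
  Insert 7 (step 5): P = [1, 4, 6, 7] / [5];  Q = [1, 3, 4, 5] / [2]
  Insert 9 (step 6): P = [1, 4, 6, 7, 9] / [5];  Q = [1, 3, 4, 5, 6] / [2]
  Insert 8 (step 7): P = [1, 4, 6, 7, 8] / [5, 9];  Q = [1, 3, 4, 5, 6] / [2, 7]
  Insert 3 (step 8): P = [1, 3, 6, 7, 8] / [4, 9] / [5];  Q = [1, 3, 4, 5, 6] / [2, 7] / [8]
  Insert 2 (step 9): P = [1, 2, 6, 7, 8] / [3, 9] / [4] / [5];  Q = [1, 3, 4, 5, 6] / [2, 7] / [8] / [9]
Final shape: (5, 2, 1, 1).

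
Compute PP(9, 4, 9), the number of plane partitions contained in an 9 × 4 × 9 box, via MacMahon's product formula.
PP(9, 4, 9) = 1832516612010448

Evaluate the triple product over i = 1..9, j = 1..4, k = 1..9. The factors are (2/1) · (3/2) · (4/3) · (5/4) · (6/5) · (7/6) · (8/7) · (9/8) · … (324 factors total). The numerators and denominators telescope so the product is an integer; carrying out the multiplication exactly gives PP(9, 4, 9) = 1832516612010448.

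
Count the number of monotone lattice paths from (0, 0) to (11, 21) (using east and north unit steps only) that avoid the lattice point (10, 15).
Number of paths = 106143160

Total paths from (0, 0) to (11, 21): C(32, 11) = 129024480. Paths through (10, 15): (paths (0, 0) → (10, 15)) × (paths (10, 15) → (11, 21)) = C(25, 10) · C(7, 1) = 3268760 · 7 = 22881320. Avoidance count = 129024480 − 22881320 = 106143160.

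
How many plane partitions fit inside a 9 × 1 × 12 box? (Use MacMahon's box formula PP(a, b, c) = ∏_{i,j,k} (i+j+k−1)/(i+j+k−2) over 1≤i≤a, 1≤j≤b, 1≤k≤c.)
PP(9, 1, 12) = 293930

Evaluate the triple product over i = 1..9, j = 1..1, k = 1..12. The factors are (2/1) · (3/2) · (4/3) · (5/4) · (6/5) · (7/6) · (8/7) · (9/8) · … (108 factors total). The numerators and denominators telescope so the product is an integer; carrying out the multiplication exactly gives PP(9, 1, 12) = 293930.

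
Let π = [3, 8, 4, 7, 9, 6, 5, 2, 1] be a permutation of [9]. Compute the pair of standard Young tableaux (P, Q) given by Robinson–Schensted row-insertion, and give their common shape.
P = [1, 4, 5, 9] / [2] / [3] / [6] / [7] / [8];  Q = [1, 2, 4, 5] / [3] / [6] / [7] / [8] / [9];  common shape = (4, 1, 1, 1, 1, 1)

Row-insert the values π_1, π_2, … into P one at a time, bumping the leftmost entry strictly greater than the inserted value down to the next row. The recording tableau Q records, in position (i, j), the step at which that cell was added to P.
  Insert 3 (step 1): P = [3];  Q = [1]
  Insert 8 (step 2): P = [3, 8];  Q = [1, 2]
  Insert 4 (step 3): P = [3, 4] / [8];  Q = [1, 2] / [3]
  Insert 7 (step 4): P = [3, 4, 7] / [8];  Q = [1, 2, 4] / [3]
  Insert 9 (step 5): P = [3, 4, 7, 9] / [8];  Q = [1, 2, 4, 5] / [3]
  Insert 6 (step 6): P = [3, 4, 6, 9] / [7] / [8];  Q = [1, 2, 4, 5] / [3] / [6]
  Insert 5 (step 7): P = [3, 4, 5, 9] / [6] / [7] / [8];  Q = [1, 2, 4, 5] / [3] / [6] / [7]
  Insert 2 (step 8): P = [2, 4, 5, 9] / [3] / [6] / [7] / [8];  Q = [1, 2, 4, 5] / [3] / [6] / [7] / [8]
  Insert 1 (step 9): P = [1, 4, 5, 9] / [2] / [3] / [6] / [7] / [8];  Q = [1, 2, 4, 5] / [3] / [6] / [7] / [8] / [9]
Final shape: (4, 1, 1, 1, 1, 1).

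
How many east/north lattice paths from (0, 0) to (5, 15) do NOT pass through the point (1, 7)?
Number of paths = 11544

Total paths from (0, 0) to (5, 15): C(20, 5) = 15504. Paths through (1, 7): (paths (0, 0) → (1, 7)) × (paths (1, 7) → (5, 15)) = C(8, 1) · C(12, 4) = 8 · 495 = 3960. Avoidance count = 15504 − 3960 = 11544.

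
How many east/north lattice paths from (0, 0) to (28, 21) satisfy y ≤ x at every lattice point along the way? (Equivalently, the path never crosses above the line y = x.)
Number of paths = 10772391370048

By the reflection principle (André's argument), the number of monotone paths to (28, 21) with n ≤ m that never go above y = x is C(49, 28) − C(49, 29) = 39049918716424 − 28277527346376 = 10772391370048.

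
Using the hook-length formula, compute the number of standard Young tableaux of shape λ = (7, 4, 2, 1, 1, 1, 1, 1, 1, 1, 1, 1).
# SYT of shape (7, 4, 2, 1, 1, 1, 1, 1, 1, 1, 1, 1) = 96996900

Hook-length formula: f^λ = n! / Π hook(c), product over all cells c of the Young diagram. For λ = (7, 4, 2, 1, 1, 1, 1, 1, 1, 1, 1, 1), n = 22 boxes. Hook lengths by row (left-to-right, top-to-bottom): [18, 8, 6, 5, 3, 2, 1]; [14, 4, 2, 1]; [11, 1]; [9]; [8]; [7]; [6]; [5]; [4]; [3]; [2]; [1]. Product of hooks = 11588006707200. So f^λ = 22! / 11588006707200 = 1124000727777607680000 / 11588006707200 = 96996900.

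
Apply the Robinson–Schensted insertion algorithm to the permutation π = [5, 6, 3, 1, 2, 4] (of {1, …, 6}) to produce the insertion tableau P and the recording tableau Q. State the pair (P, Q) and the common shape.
P = [1, 2, 4] / [3, 6] / [5];  Q = [1, 2, 6] / [3, 5] / [4];  common shape = (3, 2, 1)

Row-insert the values π_1, π_2, … into P one at a time, bumping the leftmost entry strictly greater than the inserted value down to the next row. The recording tableau Q records, in position (i, j), the step at which that cell was added to P.
  Insert 5 (step 1): P = [5];  Q = [1]
  Insert 6 (step 2): P = [5, 6];  Q = [1, 2]
  Insert 3 (step 3): P = [3, 6] / [5];  Q = [1, 2] / [3]
  Insert 1 (step 4): P = [1, 6] / [3] / [5];  Q = [1, 2] / [3] / [4]
  Insert 2 (step 5): P = [1, 2] / [3, 6] / [5];  Q = [1, 2] / [3, 5] / [4]
  Insert 4 (step 6): P = [1, 2, 4] / [3, 6] / [5];  Q = [1, 2, 6] / [3, 5] / [4]
Final shape: (3, 2, 1).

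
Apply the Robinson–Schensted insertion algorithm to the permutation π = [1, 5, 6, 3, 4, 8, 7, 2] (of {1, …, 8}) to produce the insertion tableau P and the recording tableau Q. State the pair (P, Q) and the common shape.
P = [1, 2, 4, 7] / [3, 6, 8] / [5];  Q = [1, 2, 3, 6] / [4, 5, 7] / [8];  common shape = (4, 3, 1)

Row-insert the values π_1, π_2, … into P one at a time, bumping the leftmost entry strictly greater than the inserted value down to the next row. The recording tableau Q records, in position (i, j), the step at which that cell was added to P.
  Insert 1 (step 1): P = [1];  Q = [1]
  Insert 5 (step 2): P = [1, 5];  Q = [1, 2]
  Insert 6 (step 3): P = [1, 5, 6];  Q = [1, 2, 3]
  Insert 3 (step 4): P = [1, 3, 6] / [5];  Q = [1, 2, 3] / [4]
  Insert 4 (step 5): P = [1, 3, 4] / [5, 6];  Q = [1, 2, 3] / [4, 5]
  Insert 8 (step 6): P = [1, 3, 4, 8] / [5, 6];  Q = [1, 2, 3, 6] / [4, 5]
  Insert 7 (step 7): P = [1, 3, 4, 7] / [5, 6, 8];  Q = [1, 2, 3, 6] / [4, 5, 7]
  Insert 2 (step 8): P = [1, 2, 4, 7] / [3, 6, 8] / [5];  Q = [1, 2, 3, 6] / [4, 5, 7] / [8]
Final shape: (4, 3, 1).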